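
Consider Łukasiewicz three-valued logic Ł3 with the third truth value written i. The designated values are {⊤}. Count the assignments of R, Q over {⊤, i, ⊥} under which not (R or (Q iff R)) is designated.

1

Designated under: (R=⊥, Q=⊤).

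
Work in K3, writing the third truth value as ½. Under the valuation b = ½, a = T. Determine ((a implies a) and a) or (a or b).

T

a implies a = T implies T = T
(a implies a) and a = T and T = T
a or b = T or ½ = T
((a implies a) and a) or (a or b) = T or T = T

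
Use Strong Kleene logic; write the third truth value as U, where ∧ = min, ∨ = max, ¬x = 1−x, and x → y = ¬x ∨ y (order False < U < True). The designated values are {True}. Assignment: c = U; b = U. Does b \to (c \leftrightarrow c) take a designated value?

No

c \leftrightarrow c = U \leftrightarrow U = U
b \to (c \leftrightarrow c) = U \to U = U  [\lnot U \lor U]
U ∉ {True}.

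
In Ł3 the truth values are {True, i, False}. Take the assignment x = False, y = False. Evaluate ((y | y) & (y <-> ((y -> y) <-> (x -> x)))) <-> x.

y | y = False | False = False
y -> y = False -> False = True
x -> x = False -> False = True
(y -> y) <-> (x -> x) = True <-> True = True
y <-> ((y -> y) <-> (x -> x)) = False <-> True = False
(y | y) & (y <-> ((y -> y) <-> (x -> x))) = False & False = False
((y | y) & (y <-> ((y -> y) <-> (x -> x)))) <-> x = False <-> False = True

True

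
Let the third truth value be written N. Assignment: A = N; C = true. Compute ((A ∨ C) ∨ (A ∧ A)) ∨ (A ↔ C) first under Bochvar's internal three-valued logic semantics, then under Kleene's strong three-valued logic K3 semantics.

In Bochvar's internal three-valued logic: A ∨ C = N ∨ true = N
A ∧ A = N ∧ N = N
(A ∨ C) ∨ (A ∧ A) = N ∨ N = N
A ↔ C = N ↔ true = N
((A ∨ C) ∨ (A ∧ A)) ∨ (A ↔ C) = N ∨ N = N
In Kleene's strong three-valued logic K3: A ∨ C = N ∨ true = true
A ∧ A = N ∧ N = N
(A ∨ C) ∨ (A ∧ A) = true ∨ N = true
A ↔ C = N ↔ true = N
((A ∨ C) ∨ (A ∧ A)) ∨ (A ↔ C) = true ∨ N = true
They differ because Bochvar's internal three-valued logic and Kleene's strong three-valued logic K3 treat N differently under the binary connectives.

N; true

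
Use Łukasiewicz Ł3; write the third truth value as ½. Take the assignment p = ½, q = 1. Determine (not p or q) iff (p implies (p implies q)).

1

not p = not ½ = ½
not p or q = ½ or 1 = 1
p implies q = ½ implies 1 = 1  [min(1, 1−½+1)]
p implies (p implies q) = ½ implies 1 = 1
(not p or q) iff (p implies (p implies q)) = 1 iff 1 = 1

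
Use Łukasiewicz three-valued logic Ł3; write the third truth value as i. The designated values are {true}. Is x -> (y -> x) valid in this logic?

Yes

Every assignment of x, y over {true, i, false} gives a value in {true}.
In particular, with x=i, y=i: x -> (y -> x) = true.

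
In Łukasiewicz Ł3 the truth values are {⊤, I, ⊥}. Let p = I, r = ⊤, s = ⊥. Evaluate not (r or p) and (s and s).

⊥

r or p = ⊤ or I = ⊤
not (r or p) = not ⊤ = ⊥
s and s = ⊥ and ⊥ = ⊥
not (r or p) and (s and s) = ⊥ and ⊥ = ⊥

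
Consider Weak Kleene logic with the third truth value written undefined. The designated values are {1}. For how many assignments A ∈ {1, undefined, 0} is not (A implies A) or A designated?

A=1: 1 ✓
A=undefined: undefined ·
A=0: 0 ·

1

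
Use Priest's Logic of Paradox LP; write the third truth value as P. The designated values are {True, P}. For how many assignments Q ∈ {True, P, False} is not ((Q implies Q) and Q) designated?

Q=True: False ·
Q=P: P ✓
Q=False: True ✓

2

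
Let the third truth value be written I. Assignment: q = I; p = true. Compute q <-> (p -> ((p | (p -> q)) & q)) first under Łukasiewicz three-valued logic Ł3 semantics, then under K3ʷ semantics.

In Łukasiewicz three-valued logic Ł3: p -> q = true -> I = I  [min(1, 1−1+½)]
p | (p -> q) = true | I = true
(p | (p -> q)) & q = true & I = I
p -> ((p | (p -> q)) & q) = true -> I = I
q <-> (p -> ((p | (p -> q)) & q)) = I <-> I = true
In K3ʷ: p -> q = true -> I = I  [any arg is the third value ⇒ result is the third value]
p | (p -> q) = true | I = I
(p | (p -> q)) & q = I & I = I
p -> ((p | (p -> q)) & q) = true -> I = I
q <-> (p -> ((p | (p -> q)) & q)) = I <-> I = I
They differ because Łukasiewicz three-valued logic Ł3 and K3ʷ treat I differently under the binary connectives.

true; I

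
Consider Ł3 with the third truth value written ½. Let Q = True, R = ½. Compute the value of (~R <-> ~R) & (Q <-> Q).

~R = ~½ = ½
~R = ~½ = ½
~R <-> ~R = ½ <-> ½ = True  [1 − |½−½|]
Q <-> Q = True <-> True = True
(~R <-> ~R) & (Q <-> Q) = True & True = True

True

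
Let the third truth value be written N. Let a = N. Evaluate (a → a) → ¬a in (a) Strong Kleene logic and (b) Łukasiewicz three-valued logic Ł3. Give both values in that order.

In Strong Kleene logic: a → a = N → N = N  [¬N ∨ N]
¬a = ¬N = N
(a → a) → ¬a = N → N = N
In Łukasiewicz three-valued logic Ł3: a → a = N → N = true  [min(1, 1−½+½)]
¬a = ¬N = N
(a → a) → ¬a = true → N = N

N; N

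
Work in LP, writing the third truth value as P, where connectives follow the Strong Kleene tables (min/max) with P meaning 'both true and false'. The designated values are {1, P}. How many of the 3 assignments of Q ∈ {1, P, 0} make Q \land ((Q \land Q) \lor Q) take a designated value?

Q=1: 1 ✓
Q=P: P ✓
Q=0: 0 ·

2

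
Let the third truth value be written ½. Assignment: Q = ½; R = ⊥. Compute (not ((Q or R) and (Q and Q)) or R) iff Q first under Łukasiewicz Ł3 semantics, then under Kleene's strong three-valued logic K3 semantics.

⊤; ½

In Łukasiewicz Ł3: Q or R = ½ or ⊥ = ½
Q and Q = ½ and ½ = ½
(Q or R) and (Q and Q) = ½ and ½ = ½
not ((Q or R) and (Q and Q)) = not ½ = ½
not ((Q or R) and (Q and Q)) or R = ½ or ⊥ = ½
(not ((Q or R) and (Q and Q)) or R) iff Q = ½ iff ½ = ⊤  [1 − |½−½|]
In Kleene's strong three-valued logic K3: Q or R = ½ or ⊥ = ½
Q and Q = ½ and ½ = ½
(Q or R) and (Q and Q) = ½ and ½ = ½
not ((Q or R) and (Q and Q)) = not ½ = ½
not ((Q or R) and (Q and Q)) or R = ½ or ⊥ = ½
(not ((Q or R) and (Q and Q)) or R) iff Q = ½ iff ½ = ½
They differ because Łukasiewicz Ł3 and Kleene's strong three-valued logic K3 treat ½ differently under implication.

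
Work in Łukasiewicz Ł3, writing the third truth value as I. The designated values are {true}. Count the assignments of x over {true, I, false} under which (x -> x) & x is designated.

1

x=true: true ✓
x=I: I ·
x=false: false ·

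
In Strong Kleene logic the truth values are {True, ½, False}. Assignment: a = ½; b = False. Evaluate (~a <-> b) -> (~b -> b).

~a = ~½ = ½
~a <-> b = ½ <-> False = ½
~b = ~False = True
~b -> b = True -> False = False
(~a <-> b) -> (~b -> b) = ½ -> False = ½  [~½ | False]

½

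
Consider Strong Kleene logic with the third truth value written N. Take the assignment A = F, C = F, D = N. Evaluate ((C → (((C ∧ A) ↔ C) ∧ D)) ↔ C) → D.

T

C ∧ A = F ∧ F = F
(C ∧ A) ↔ C = F ↔ F = T
((C ∧ A) ↔ C) ∧ D = T ∧ N = N
C → (((C ∧ A) ↔ C) ∧ D) = F → N = T  [¬F ∨ N]
(C → (((C ∧ A) ↔ C) ∧ D)) ↔ C = T ↔ F = F
((C → (((C ∧ A) ↔ C) ∧ D)) ↔ C) → D = F → N = T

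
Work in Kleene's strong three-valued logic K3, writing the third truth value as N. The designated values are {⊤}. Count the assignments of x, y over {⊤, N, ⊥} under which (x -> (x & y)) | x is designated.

Of the 9 assignments, 6 give a value in {⊤}.

6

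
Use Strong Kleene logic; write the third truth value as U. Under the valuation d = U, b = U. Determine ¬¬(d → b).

U

d → b = U → U = U  [¬U ∨ U]
¬(d → b) = ¬U = U
¬¬(d → b) = ¬U = U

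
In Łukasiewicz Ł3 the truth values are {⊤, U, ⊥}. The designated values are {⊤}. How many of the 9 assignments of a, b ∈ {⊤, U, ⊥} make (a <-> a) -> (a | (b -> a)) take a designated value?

6

Of the 9 assignments, 6 give a value in {⊤}.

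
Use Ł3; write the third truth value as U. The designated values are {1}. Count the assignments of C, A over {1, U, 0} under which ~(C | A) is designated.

Designated under: (C=0, A=0).

1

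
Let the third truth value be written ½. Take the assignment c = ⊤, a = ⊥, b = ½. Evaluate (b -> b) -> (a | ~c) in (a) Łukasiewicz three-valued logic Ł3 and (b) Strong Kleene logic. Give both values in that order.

In Łukasiewicz three-valued logic Ł3: b -> b = ½ -> ½ = ⊤  [min(1, 1−½+½)]
~c = ~⊤ = ⊥
a | ~c = ⊥ | ⊥ = ⊥
(b -> b) -> (a | ~c) = ⊤ -> ⊥ = ⊥
In Strong Kleene logic: b -> b = ½ -> ½ = ½  [~½ | ½]
~c = ~⊤ = ⊥
a | ~c = ⊥ | ⊥ = ⊥
(b -> b) -> (a | ~c) = ½ -> ⊥ = ½
They differ because Łukasiewicz three-valued logic Ł3 and Strong Kleene logic treat ½ differently under implication.

⊥; ½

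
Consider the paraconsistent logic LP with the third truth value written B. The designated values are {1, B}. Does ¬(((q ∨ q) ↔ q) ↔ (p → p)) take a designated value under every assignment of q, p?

No

Countermodel: q=1, p=1 gives 0, which is not designated.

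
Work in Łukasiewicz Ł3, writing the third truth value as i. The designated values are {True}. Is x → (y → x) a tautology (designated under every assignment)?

Every assignment of x, y over {True, i, False} gives a value in {True}.
In particular, with x=i, y=i: x → (y → x) = True.

Yes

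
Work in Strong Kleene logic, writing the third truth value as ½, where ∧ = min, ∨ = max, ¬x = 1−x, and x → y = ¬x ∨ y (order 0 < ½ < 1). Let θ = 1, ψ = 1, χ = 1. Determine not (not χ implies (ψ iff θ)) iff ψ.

0

not χ = not 1 = 0
ψ iff θ = 1 iff 1 = 1
not χ implies (ψ iff θ) = 0 implies 1 = 1
not (not χ implies (ψ iff θ)) = not 1 = 0
not (not χ implies (ψ iff θ)) iff ψ = 0 iff 1 = 0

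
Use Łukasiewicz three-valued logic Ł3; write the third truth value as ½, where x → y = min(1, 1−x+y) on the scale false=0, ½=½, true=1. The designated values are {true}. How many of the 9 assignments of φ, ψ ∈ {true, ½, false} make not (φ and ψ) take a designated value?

Of the 9 assignments, 5 give a value in {true}.

5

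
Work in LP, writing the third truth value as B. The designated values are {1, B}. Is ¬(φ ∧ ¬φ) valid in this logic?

Every assignment of φ over {1, B, 0} gives a value in {1, B}.
In particular, with φ=B: ¬(φ ∧ ¬φ) = B.

Yes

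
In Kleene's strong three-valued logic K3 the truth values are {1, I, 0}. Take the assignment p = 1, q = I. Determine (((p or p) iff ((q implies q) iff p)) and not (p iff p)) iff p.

p or p = 1 or 1 = 1
q implies q = I implies I = I  [not I or I]
(q implies q) iff p = I iff 1 = I
(p or p) iff ((q implies q) iff p) = 1 iff I = I
p iff p = 1 iff 1 = 1
not (p iff p) = not 1 = 0
((p or p) iff ((q implies q) iff p)) and not (p iff p) = I and 0 = 0
(((p or p) iff ((q implies q) iff p)) and not (p iff p)) iff p = 0 iff 1 = 0

0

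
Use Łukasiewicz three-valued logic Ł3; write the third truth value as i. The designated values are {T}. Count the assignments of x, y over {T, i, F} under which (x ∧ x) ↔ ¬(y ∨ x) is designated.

Designated under: (x=i, y=i); (x=i, y=F); (x=F, y=T).

3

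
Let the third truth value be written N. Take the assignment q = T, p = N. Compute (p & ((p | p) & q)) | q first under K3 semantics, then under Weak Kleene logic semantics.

T; N

In K3: p | p = N | N = N
(p | p) & q = N & T = N
p & ((p | p) & q) = N & N = N
(p & ((p | p) & q)) | q = N | T = T
In Weak Kleene logic: p | p = N | N = N
(p | p) & q = N & T = N
p & ((p | p) & q) = N & N = N
(p & ((p | p) & q)) | q = N | T = N
They differ because K3 and Weak Kleene logic treat N differently under the binary connectives.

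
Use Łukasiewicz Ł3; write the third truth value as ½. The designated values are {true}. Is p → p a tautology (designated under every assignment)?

Every assignment of p over {true, ½, false} gives a value in {true}.
In particular, with p=½: p → p = true.

Yes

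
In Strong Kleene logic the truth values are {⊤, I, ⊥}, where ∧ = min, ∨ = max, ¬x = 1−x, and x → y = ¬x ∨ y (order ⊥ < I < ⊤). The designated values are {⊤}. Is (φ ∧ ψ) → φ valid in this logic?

Countermodel: φ=I, ψ=⊤ gives I, which is not designated.

No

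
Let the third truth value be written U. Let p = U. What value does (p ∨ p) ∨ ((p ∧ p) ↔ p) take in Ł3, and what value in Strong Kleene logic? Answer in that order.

T; U

In Ł3: p ∨ p = U ∨ U = U
p ∧ p = U ∧ U = U
(p ∧ p) ↔ p = U ↔ U = T  [1 − |½−½|]
(p ∨ p) ∨ ((p ∧ p) ↔ p) = U ∨ T = T
In Strong Kleene logic: p ∨ p = U ∨ U = U
p ∧ p = U ∧ U = U
(p ∧ p) ↔ p = U ↔ U = U
(p ∨ p) ∨ ((p ∧ p) ↔ p) = U ∨ U = U
They differ because Ł3 and Strong Kleene logic treat U differently under implication.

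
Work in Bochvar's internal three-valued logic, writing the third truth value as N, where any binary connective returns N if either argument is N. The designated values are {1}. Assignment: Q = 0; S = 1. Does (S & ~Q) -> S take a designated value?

~Q = ~0 = 1
S & ~Q = 1 & 1 = 1
(S & ~Q) -> S = 1 -> 1 = 1
1 ∈ {1}.

Yes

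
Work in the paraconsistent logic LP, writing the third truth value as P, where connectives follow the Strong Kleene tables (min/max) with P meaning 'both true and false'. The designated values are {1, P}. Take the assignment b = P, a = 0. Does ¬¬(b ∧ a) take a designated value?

No

b ∧ a = P ∧ 0 = 0
¬(b ∧ a) = ¬0 = 1
¬¬(b ∧ a) = ¬1 = 0
0 ∉ {1, P}.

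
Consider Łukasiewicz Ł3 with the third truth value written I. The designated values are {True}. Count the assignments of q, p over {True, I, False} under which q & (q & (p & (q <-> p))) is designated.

1

Designated under: (q=True, p=True).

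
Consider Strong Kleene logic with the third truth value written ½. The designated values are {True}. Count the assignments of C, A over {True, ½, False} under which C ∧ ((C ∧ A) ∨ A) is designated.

Designated under: (C=True, A=True).

1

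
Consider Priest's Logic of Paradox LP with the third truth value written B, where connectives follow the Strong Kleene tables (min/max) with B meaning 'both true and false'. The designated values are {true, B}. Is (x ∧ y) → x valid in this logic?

Yes

Every assignment of x, y over {true, B, false} gives a value in {true, B}.
In particular, with x=B, y=B: (x ∧ y) → x = B.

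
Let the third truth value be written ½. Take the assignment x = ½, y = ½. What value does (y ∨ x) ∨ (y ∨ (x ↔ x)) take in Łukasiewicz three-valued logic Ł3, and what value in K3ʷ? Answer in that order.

T; ½

In Łukasiewicz three-valued logic Ł3: y ∨ x = ½ ∨ ½ = ½
x ↔ x = ½ ↔ ½ = T  [1 − |½−½|]
y ∨ (x ↔ x) = ½ ∨ T = T
(y ∨ x) ∨ (y ∨ (x ↔ x)) = ½ ∨ T = T
In K3ʷ: y ∨ x = ½ ∨ ½ = ½
x ↔ x = ½ ↔ ½ = ½
y ∨ (x ↔ x) = ½ ∨ ½ = ½
(y ∨ x) ∨ (y ∨ (x ↔ x)) = ½ ∨ ½ = ½
They differ because Łukasiewicz three-valued logic Ł3 and K3ʷ treat ½ differently under the binary connectives.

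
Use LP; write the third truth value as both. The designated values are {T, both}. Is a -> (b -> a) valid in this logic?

Every assignment of a, b over {T, both, F} gives a value in {T, both}.
In particular, with a=both, b=both: a -> (b -> a) = both.

Yes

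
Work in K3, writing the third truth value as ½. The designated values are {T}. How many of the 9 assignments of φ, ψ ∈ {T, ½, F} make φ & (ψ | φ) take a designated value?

3

Designated under: (φ=T, ψ=T); (φ=T, ψ=½); (φ=T, ψ=F).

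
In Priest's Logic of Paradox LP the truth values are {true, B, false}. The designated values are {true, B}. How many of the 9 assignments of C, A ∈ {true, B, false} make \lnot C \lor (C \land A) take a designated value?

8

Of the 9 assignments, 8 give a value in {true, B}.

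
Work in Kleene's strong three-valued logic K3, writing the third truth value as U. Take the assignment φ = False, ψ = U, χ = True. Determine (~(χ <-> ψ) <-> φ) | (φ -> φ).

χ <-> ψ = True <-> U = U
~(χ <-> ψ) = ~U = U
~(χ <-> ψ) <-> φ = U <-> False = U
φ -> φ = False -> False = True
(~(χ <-> ψ) <-> φ) | (φ -> φ) = U | True = True

True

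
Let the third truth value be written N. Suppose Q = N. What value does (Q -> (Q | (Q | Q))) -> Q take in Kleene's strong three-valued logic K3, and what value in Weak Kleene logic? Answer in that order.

N; N

In Kleene's strong three-valued logic K3: Q | Q = N | N = N
Q | (Q | Q) = N | N = N
Q -> (Q | (Q | Q)) = N -> N = N  [~N | N]
(Q -> (Q | (Q | Q))) -> Q = N -> N = N
In Weak Kleene logic: Q | Q = N | N = N
Q | (Q | Q) = N | N = N
Q -> (Q | (Q | Q)) = N -> N = N  [any arg is the third value ⇒ result is the third value]
(Q -> (Q | (Q | Q))) -> Q = N -> N = N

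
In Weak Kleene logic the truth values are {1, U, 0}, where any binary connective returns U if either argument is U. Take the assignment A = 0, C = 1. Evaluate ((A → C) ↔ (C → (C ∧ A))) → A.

1

A → C = 0 → 1 = 1
C ∧ A = 1 ∧ 0 = 0
C → (C ∧ A) = 1 → 0 = 0
(A → C) ↔ (C → (C ∧ A)) = 1 ↔ 0 = 0
((A → C) ↔ (C → (C ∧ A))) → A = 0 → 0 = 1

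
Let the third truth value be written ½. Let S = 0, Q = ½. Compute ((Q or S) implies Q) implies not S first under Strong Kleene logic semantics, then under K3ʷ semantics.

1; ½

In Strong Kleene logic: Q or S = ½ or 0 = ½
(Q or S) implies Q = ½ implies ½ = ½  [not ½ or ½]
not S = not 0 = 1
((Q or S) implies Q) implies not S = ½ implies 1 = 1
In K3ʷ: Q or S = ½ or 0 = ½
(Q or S) implies Q = ½ implies ½ = ½
not S = not 0 = 1
((Q or S) implies Q) implies not S = ½ implies 1 = ½
They differ because Strong Kleene logic and K3ʷ treat ½ differently under the binary connectives.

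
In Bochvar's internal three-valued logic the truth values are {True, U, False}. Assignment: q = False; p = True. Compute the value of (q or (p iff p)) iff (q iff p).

False

p iff p = True iff True = True
q or (p iff p) = False or True = True
q iff p = False iff True = False
(q or (p iff p)) iff (q iff p) = True iff False = False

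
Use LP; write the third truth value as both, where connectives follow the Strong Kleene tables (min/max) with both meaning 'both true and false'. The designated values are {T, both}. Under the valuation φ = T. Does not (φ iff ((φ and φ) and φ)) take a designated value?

φ and φ = T and T = T
(φ and φ) and φ = T and T = T
φ iff ((φ and φ) and φ) = T iff T = T
not (φ iff ((φ and φ) and φ)) = not T = F
F ∉ {T, both}.

No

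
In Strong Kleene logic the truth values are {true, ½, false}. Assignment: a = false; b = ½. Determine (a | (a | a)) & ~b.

a | a = false | false = false
a | (a | a) = false | false = false
~b = ~½ = ½
(a | (a | a)) & ~b = false & ½ = false

false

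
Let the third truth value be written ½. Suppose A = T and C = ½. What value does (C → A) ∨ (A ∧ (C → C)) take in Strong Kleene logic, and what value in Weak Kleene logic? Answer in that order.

In Strong Kleene logic: C → A = ½ → T = T
C → C = ½ → ½ = ½
A ∧ (C → C) = T ∧ ½ = ½
(C → A) ∨ (A ∧ (C → C)) = T ∨ ½ = T
In Weak Kleene logic: C → A = ½ → T = ½
C → C = ½ → ½ = ½
A ∧ (C → C) = T ∧ ½ = ½
(C → A) ∨ (A ∧ (C → C)) = ½ ∨ ½ = ½
They differ because Strong Kleene logic and Weak Kleene logic treat ½ differently under the binary connectives.

T; ½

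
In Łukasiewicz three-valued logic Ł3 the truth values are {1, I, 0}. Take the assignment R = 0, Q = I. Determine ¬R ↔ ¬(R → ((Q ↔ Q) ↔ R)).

¬R = ¬0 = 1
Q ↔ Q = I ↔ I = 1
(Q ↔ Q) ↔ R = 1 ↔ 0 = 0
R → ((Q ↔ Q) ↔ R) = 0 → 0 = 1
¬(R → ((Q ↔ Q) ↔ R)) = ¬1 = 0
¬R ↔ ¬(R → ((Q ↔ Q) ↔ R)) = 1 ↔ 0 = 0

0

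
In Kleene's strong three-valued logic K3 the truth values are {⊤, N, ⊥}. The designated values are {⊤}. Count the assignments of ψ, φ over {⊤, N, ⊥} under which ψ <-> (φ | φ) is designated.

Designated under: (ψ=⊤, φ=⊤); (ψ=⊥, φ=⊥).

2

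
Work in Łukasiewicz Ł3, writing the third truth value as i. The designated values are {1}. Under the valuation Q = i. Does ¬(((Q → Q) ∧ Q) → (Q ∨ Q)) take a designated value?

Q → Q = i → i = 1  [min(1, 1−½+½)]
(Q → Q) ∧ Q = 1 ∧ i = i
Q ∨ Q = i ∨ i = i
((Q → Q) ∧ Q) → (Q ∨ Q) = i → i = 1
¬(((Q → Q) ∧ Q) → (Q ∨ Q)) = ¬1 = 0
0 ∉ {1}.

No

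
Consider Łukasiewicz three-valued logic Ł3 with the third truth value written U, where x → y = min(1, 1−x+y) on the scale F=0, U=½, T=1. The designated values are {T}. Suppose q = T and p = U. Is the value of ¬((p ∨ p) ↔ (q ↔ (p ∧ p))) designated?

No

p ∨ p = U ∨ U = U
p ∧ p = U ∧ U = U
q ↔ (p ∧ p) = T ↔ U = U  [1 − |1−½|]
(p ∨ p) ↔ (q ↔ (p ∧ p)) = U ↔ U = T
¬((p ∨ p) ↔ (q ↔ (p ∧ p))) = ¬T = F
F ∉ {T}.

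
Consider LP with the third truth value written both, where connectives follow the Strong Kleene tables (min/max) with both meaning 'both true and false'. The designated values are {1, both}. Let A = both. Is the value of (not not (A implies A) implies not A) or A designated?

Yes

A implies A = both implies both = both  [not both or both]
not (A implies A) = not both = both
not not (A implies A) = not both = both
not A = not both = both
not not (A implies A) implies not A = both implies both = both
(not not (A implies A) implies not A) or A = both or both = both
both ∈ {1, both}.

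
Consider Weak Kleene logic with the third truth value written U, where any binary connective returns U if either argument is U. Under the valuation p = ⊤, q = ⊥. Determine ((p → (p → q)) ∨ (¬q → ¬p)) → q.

⊤

p → q = ⊤ → ⊥ = ⊥
p → (p → q) = ⊤ → ⊥ = ⊥
¬q = ¬⊥ = ⊤
¬p = ¬⊤ = ⊥
¬q → ¬p = ⊤ → ⊥ = ⊥
(p → (p → q)) ∨ (¬q → ¬p) = ⊥ ∨ ⊥ = ⊥
((p → (p → q)) ∨ (¬q → ¬p)) → q = ⊥ → ⊥ = ⊤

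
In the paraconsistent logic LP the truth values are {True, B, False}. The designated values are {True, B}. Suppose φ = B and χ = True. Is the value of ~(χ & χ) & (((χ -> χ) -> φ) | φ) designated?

χ & χ = True & True = True
~(χ & χ) = ~True = False
χ -> χ = True -> True = True
(χ -> χ) -> φ = True -> B = B  [~True | B]
((χ -> χ) -> φ) | φ = B | B = B
~(χ & χ) & (((χ -> χ) -> φ) | φ) = False & B = False
False ∉ {True, B}.

No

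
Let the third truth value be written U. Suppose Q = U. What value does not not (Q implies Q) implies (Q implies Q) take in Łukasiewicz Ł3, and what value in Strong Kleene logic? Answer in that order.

In Łukasiewicz Ł3: Q implies Q = U implies U = T
not (Q implies Q) = not T = F
not not (Q implies Q) = not F = T
Q implies Q = U implies U = T
not not (Q implies Q) implies (Q implies Q) = T implies T = T
In Strong Kleene logic: Q implies Q = U implies U = U  [not U or U]
not (Q implies Q) = not U = U
not not (Q implies Q) = not U = U
Q implies Q = U implies U = U
not not (Q implies Q) implies (Q implies Q) = U implies U = U
They differ because Łukasiewicz Ł3 and Strong Kleene logic treat U differently under implication.

T; U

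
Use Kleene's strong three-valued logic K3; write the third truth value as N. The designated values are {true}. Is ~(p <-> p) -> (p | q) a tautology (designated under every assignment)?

No

Countermodel: p=N, q=N gives N, which is not designated.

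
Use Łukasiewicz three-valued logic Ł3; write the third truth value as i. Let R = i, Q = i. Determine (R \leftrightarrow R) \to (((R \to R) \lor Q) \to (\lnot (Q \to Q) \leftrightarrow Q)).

i

R \leftrightarrow R = i \leftrightarrow i = ⊤  [1 − |½−½|]
R \to R = i \to i = ⊤
(R \to R) \lor Q = ⊤ \lor i = ⊤
Q \to Q = i \to i = ⊤
\lnot (Q \to Q) = \lnot ⊤ = ⊥
\lnot (Q \to Q) \leftrightarrow Q = ⊥ \leftrightarrow i = i
((R \to R) \lor Q) \to (\lnot (Q \to Q) \leftrightarrow Q) = ⊤ \to i = i
(R \leftrightarrow R) \to (((R \to R) \lor Q) \to (\lnot (Q \to Q) \leftrightarrow Q)) = ⊤ \to i = i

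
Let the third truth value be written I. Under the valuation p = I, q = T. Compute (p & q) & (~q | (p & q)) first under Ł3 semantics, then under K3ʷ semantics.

I; I

In Ł3: p & q = I & T = I
~q = ~T = F
p & q = I & T = I
~q | (p & q) = F | I = I
(p & q) & (~q | (p & q)) = I & I = I
In K3ʷ: p & q = I & T = I
~q = ~T = F
p & q = I & T = I
~q | (p & q) = F | I = I
(p & q) & (~q | (p & q)) = I & I = I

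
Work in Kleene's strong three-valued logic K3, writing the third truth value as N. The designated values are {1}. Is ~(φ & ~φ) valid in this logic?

No

Countermodel: φ=N gives N, which is not designated.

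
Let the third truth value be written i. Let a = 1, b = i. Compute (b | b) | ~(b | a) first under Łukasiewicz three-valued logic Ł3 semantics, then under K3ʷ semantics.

i; i

In Łukasiewicz three-valued logic Ł3: b | b = i | i = i
b | a = i | 1 = 1
~(b | a) = ~1 = 0
(b | b) | ~(b | a) = i | 0 = i
In K3ʷ: b | b = i | i = i
b | a = i | 1 = i
~(b | a) = ~i = i
(b | b) | ~(b | a) = i | i = i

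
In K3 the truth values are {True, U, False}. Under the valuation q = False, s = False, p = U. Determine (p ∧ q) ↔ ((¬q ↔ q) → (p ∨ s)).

False

p ∧ q = U ∧ False = False
¬q = ¬False = True
¬q ↔ q = True ↔ False = False
p ∨ s = U ∨ False = U
(¬q ↔ q) → (p ∨ s) = False → U = True  [¬False ∨ U]
(p ∧ q) ↔ ((¬q ↔ q) → (p ∨ s)) = False ↔ True = False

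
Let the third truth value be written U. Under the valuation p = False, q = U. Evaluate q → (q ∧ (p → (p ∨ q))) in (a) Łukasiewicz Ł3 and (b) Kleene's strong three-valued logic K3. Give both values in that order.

In Łukasiewicz Ł3: p ∨ q = False ∨ U = U
p → (p ∨ q) = False → U = True  [min(1, 1−0+½)]
q ∧ (p → (p ∨ q)) = U ∧ True = U
q → (q ∧ (p → (p ∨ q))) = U → U = True
In Kleene's strong three-valued logic K3: p ∨ q = False ∨ U = U
p → (p ∨ q) = False → U = True  [¬False ∨ U]
q ∧ (p → (p ∨ q)) = U ∧ True = U
q → (q ∧ (p → (p ∨ q))) = U → U = U
They differ because Łukasiewicz Ł3 and Kleene's strong three-valued logic K3 treat U differently under implication.

True; U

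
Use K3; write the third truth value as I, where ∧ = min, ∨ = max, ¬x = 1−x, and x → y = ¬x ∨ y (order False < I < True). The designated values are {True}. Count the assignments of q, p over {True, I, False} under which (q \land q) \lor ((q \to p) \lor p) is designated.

7

Of the 9 assignments, 7 give a value in {True}.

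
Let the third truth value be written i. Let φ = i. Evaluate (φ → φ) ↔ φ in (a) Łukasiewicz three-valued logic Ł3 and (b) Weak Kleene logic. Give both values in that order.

i; i

In Łukasiewicz three-valued logic Ł3: φ → φ = i → i = true
(φ → φ) ↔ φ = true ↔ i = i
In Weak Kleene logic: φ → φ = i → i = i  [any arg is the third value ⇒ result is the third value]
(φ → φ) ↔ φ = i ↔ i = i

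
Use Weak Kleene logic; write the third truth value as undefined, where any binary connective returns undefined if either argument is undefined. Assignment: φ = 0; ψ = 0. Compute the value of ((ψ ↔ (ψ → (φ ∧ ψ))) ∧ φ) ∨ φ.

0

φ ∧ ψ = 0 ∧ 0 = 0
ψ → (φ ∧ ψ) = 0 → 0 = 1
ψ ↔ (ψ → (φ ∧ ψ)) = 0 ↔ 1 = 0
(ψ ↔ (ψ → (φ ∧ ψ))) ∧ φ = 0 ∧ 0 = 0
((ψ ↔ (ψ → (φ ∧ ψ))) ∧ φ) ∨ φ = 0 ∨ 0 = 0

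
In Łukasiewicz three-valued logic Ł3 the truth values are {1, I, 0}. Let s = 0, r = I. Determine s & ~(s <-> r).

0

s <-> r = 0 <-> I = I
~(s <-> r) = ~I = I
s & ~(s <-> r) = 0 & I = 0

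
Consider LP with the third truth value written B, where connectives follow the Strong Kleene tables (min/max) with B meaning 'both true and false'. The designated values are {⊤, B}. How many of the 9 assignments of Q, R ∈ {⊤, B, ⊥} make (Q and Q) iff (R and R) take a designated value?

Of the 9 assignments, 7 give a value in {⊤, B}.

7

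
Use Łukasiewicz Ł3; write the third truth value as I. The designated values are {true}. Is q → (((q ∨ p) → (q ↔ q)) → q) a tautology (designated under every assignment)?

Yes

Every assignment of q, p over {true, I, false} gives a value in {true}.
In particular, with q=I, p=I: q → (((q ∨ p) → (q ↔ q)) → q) = true.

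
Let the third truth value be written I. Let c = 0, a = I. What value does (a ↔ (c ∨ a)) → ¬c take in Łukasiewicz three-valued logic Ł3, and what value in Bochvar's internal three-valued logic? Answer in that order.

1; I

In Łukasiewicz three-valued logic Ł3: c ∨ a = 0 ∨ I = I
a ↔ (c ∨ a) = I ↔ I = 1  [1 − |½−½|]
¬c = ¬0 = 1
(a ↔ (c ∨ a)) → ¬c = 1 → 1 = 1
In Bochvar's internal three-valued logic: c ∨ a = 0 ∨ I = I
a ↔ (c ∨ a) = I ↔ I = I
¬c = ¬0 = 1
(a ↔ (c ∨ a)) → ¬c = I → 1 = I
They differ because Łukasiewicz three-valued logic Ł3 and Bochvar's internal three-valued logic treat I differently under the binary connectives.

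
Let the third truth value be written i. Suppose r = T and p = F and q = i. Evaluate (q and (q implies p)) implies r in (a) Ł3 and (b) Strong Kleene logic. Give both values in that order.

T; T

In Ł3: q implies p = i implies F = i
q and (q implies p) = i and i = i
(q and (q implies p)) implies r = i implies T = T
In Strong Kleene logic: q implies p = i implies F = i  [not i or F]
q and (q implies p) = i and i = i
(q and (q implies p)) implies r = i implies T = T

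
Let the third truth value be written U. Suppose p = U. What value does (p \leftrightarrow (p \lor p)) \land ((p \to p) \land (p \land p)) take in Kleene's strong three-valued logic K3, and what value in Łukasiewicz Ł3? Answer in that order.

U; U

In Kleene's strong three-valued logic K3: p \lor p = U \lor U = U
p \leftrightarrow (p \lor p) = U \leftrightarrow U = U
p \to p = U \to U = U
p \land p = U \land U = U
(p \to p) \land (p \land p) = U \land U = U
(p \leftrightarrow (p \lor p)) \land ((p \to p) \land (p \land p)) = U \land U = U
In Łukasiewicz Ł3: p \lor p = U \lor U = U
p \leftrightarrow (p \lor p) = U \leftrightarrow U = True  [1 − |½−½|]
p \to p = U \to U = True
p \land p = U \land U = U
(p \to p) \land (p \land p) = True \land U = U
(p \leftrightarrow (p \lor p)) \land ((p \to p) \land (p \land p)) = True \land U = U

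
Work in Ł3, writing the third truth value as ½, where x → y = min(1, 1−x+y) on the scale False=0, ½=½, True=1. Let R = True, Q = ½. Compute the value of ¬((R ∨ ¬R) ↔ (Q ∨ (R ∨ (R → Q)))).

¬R = ¬True = False
R ∨ ¬R = True ∨ False = True
R → Q = True → ½ = ½  [min(1, 1−1+½)]
R ∨ (R → Q) = True ∨ ½ = True
Q ∨ (R ∨ (R → Q)) = ½ ∨ True = True
(R ∨ ¬R) ↔ (Q ∨ (R ∨ (R → Q))) = True ↔ True = True
¬((R ∨ ¬R) ↔ (Q ∨ (R ∨ (R → Q)))) = ¬True = False

False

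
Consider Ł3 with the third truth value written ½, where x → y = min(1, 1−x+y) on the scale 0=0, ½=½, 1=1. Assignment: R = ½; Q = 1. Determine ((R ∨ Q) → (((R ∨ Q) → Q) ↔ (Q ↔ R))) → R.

1

R ∨ Q = ½ ∨ 1 = 1
R ∨ Q = ½ ∨ 1 = 1
(R ∨ Q) → Q = 1 → 1 = 1
Q ↔ R = 1 ↔ ½ = ½
((R ∨ Q) → Q) ↔ (Q ↔ R) = 1 ↔ ½ = ½
(R ∨ Q) → (((R ∨ Q) → Q) ↔ (Q ↔ R)) = 1 → ½ = ½
((R ∨ Q) → (((R ∨ Q) → Q) ↔ (Q ↔ R))) → R = ½ → ½ = 1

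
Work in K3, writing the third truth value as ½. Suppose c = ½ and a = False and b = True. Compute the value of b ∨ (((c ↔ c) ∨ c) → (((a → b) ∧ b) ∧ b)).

True

c ↔ c = ½ ↔ ½ = ½
(c ↔ c) ∨ c = ½ ∨ ½ = ½
a → b = False → True = True
(a → b) ∧ b = True ∧ True = True
((a → b) ∧ b) ∧ b = True ∧ True = True
((c ↔ c) ∨ c) → (((a → b) ∧ b) ∧ b) = ½ → True = True
b ∨ (((c ↔ c) ∨ c) → (((a → b) ∧ b) ∧ b)) = True ∨ True = True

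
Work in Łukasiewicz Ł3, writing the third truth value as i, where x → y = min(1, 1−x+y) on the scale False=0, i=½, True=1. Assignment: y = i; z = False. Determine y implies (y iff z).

True

y iff z = i iff False = i  [1 − |½−0|]
y implies (y iff z) = i implies i = True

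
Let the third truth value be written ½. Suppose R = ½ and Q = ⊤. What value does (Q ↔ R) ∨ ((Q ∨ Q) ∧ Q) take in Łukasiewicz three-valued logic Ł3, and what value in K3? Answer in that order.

⊤; ⊤

In Łukasiewicz three-valued logic Ł3: Q ↔ R = ⊤ ↔ ½ = ½  [1 − |1−½|]
Q ∨ Q = ⊤ ∨ ⊤ = ⊤
(Q ∨ Q) ∧ Q = ⊤ ∧ ⊤ = ⊤
(Q ↔ R) ∨ ((Q ∨ Q) ∧ Q) = ½ ∨ ⊤ = ⊤
In K3: Q ↔ R = ⊤ ↔ ½ = ½
Q ∨ Q = ⊤ ∨ ⊤ = ⊤
(Q ∨ Q) ∧ Q = ⊤ ∧ ⊤ = ⊤
(Q ↔ R) ∨ ((Q ∨ Q) ∧ Q) = ½ ∨ ⊤ = ⊤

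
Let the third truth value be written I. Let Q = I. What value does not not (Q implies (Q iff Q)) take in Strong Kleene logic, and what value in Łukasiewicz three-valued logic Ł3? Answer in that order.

I; T

In Strong Kleene logic: Q iff Q = I iff I = I
Q implies (Q iff Q) = I implies I = I  [not I or I]
not (Q implies (Q iff Q)) = not I = I
not not (Q implies (Q iff Q)) = not I = I
In Łukasiewicz three-valued logic Ł3: Q iff Q = I iff I = T
Q implies (Q iff Q) = I implies T = T
not (Q implies (Q iff Q)) = not T = F
not not (Q implies (Q iff Q)) = not F = T
They differ because Strong Kleene logic and Łukasiewicz three-valued logic Ł3 treat I differently under implication.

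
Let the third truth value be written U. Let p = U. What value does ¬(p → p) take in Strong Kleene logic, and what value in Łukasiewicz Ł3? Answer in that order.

U; F

In Strong Kleene logic: p → p = U → U = U  [¬U ∨ U]
¬(p → p) = ¬U = U
In Łukasiewicz Ł3: p → p = U → U = T  [min(1, 1−½+½)]
¬(p → p) = ¬T = F
They differ because Strong Kleene logic and Łukasiewicz Ł3 treat U differently under implication.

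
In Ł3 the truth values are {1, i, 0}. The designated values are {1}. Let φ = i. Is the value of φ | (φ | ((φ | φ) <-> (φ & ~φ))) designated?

Yes

φ | φ = i | i = i
~φ = ~i = i
φ & ~φ = i & i = i
(φ | φ) <-> (φ & ~φ) = i <-> i = 1  [1 − |½−½|]
φ | ((φ | φ) <-> (φ & ~φ)) = i | 1 = 1
φ | (φ | ((φ | φ) <-> (φ & ~φ))) = i | 1 = 1
1 ∈ {1}.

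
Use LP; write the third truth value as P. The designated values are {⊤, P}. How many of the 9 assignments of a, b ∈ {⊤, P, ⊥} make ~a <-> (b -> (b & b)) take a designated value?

Of the 9 assignments, 7 give a value in {⊤, P}.

7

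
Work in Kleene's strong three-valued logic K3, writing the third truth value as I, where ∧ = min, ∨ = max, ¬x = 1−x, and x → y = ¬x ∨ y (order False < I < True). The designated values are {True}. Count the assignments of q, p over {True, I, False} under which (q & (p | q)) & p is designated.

Designated under: (q=True, p=True).

1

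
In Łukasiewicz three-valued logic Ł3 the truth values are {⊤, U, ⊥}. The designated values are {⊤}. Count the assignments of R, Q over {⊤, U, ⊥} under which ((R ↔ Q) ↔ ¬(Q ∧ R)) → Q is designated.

6

Of the 9 assignments, 6 give a value in {⊤}.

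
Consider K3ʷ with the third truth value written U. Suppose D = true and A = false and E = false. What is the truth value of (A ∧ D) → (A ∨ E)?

A ∧ D = false ∧ true = false
A ∨ E = false ∨ false = false
(A ∧ D) → (A ∨ E) = false → false = true

true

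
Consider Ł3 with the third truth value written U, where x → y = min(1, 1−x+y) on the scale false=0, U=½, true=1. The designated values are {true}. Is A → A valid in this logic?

Yes

Every assignment of A over {true, U, false} gives a value in {true}.
In particular, with A=U: A → A = true.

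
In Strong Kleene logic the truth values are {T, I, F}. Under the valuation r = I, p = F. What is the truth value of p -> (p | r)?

p | r = F | I = I
p -> (p | r) = F -> I = T  [~F | I]

T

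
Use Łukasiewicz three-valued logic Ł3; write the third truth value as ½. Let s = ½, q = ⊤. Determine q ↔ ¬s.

½

¬s = ¬½ = ½
q ↔ ¬s = ⊤ ↔ ½ = ½  [1 − |1−½|]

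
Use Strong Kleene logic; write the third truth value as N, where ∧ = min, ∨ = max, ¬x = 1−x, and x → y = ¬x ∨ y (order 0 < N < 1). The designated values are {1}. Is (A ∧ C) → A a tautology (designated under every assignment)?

No

Countermodel: A=N, C=1 gives N, which is not designated.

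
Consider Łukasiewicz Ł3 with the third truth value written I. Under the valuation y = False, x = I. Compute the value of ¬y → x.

¬y = ¬False = True
¬y → x = True → I = I  [min(1, 1−1+½)]

I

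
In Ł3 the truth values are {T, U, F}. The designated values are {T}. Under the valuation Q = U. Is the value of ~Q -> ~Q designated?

~Q = ~U = U
~Q = ~U = U
~Q -> ~Q = U -> U = T  [min(1, 1−½+½)]
T ∈ {T}.

Yes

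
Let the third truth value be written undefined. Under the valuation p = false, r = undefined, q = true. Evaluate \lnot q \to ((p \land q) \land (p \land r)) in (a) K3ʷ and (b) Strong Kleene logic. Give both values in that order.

In K3ʷ: \lnot q = \lnot true = false
p \land q = false \land true = false
p \land r = false \land undefined = undefined
(p \land q) \land (p \land r) = false \land undefined = undefined
\lnot q \to ((p \land q) \land (p \land r)) = false \to undefined = undefined  [any arg is the third value ⇒ result is the third value]
In Strong Kleene logic: \lnot q = \lnot true = false
p \land q = false \land true = false
p \land r = false \land undefined = false
(p \land q) \land (p \land r) = false \land false = false
\lnot q \to ((p \land q) \land (p \land r)) = false \to false = true
They differ because K3ʷ and Strong Kleene logic treat undefined differently under the binary connectives.

undefined; true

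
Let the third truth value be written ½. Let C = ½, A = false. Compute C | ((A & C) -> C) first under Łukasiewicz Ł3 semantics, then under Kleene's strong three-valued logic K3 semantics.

In Łukasiewicz Ł3: A & C = false & ½ = false
(A & C) -> C = false -> ½ = true  [min(1, 1−0+½)]
C | ((A & C) -> C) = ½ | true = true
In Kleene's strong three-valued logic K3: A & C = false & ½ = false
(A & C) -> C = false -> ½ = true
C | ((A & C) -> C) = ½ | true = true

true; true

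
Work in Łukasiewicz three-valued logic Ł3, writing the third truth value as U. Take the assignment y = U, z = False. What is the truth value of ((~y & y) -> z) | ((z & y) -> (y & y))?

True

~y = ~U = U
~y & y = U & U = U
(~y & y) -> z = U -> False = U  [min(1, 1−½+0)]
z & y = False & U = False
y & y = U & U = U
(z & y) -> (y & y) = False -> U = True
((~y & y) -> z) | ((z & y) -> (y & y)) = U | True = True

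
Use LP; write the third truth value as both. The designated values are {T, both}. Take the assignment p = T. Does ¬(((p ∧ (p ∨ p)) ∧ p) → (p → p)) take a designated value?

p ∨ p = T ∨ T = T
p ∧ (p ∨ p) = T ∧ T = T
(p ∧ (p ∨ p)) ∧ p = T ∧ T = T
p → p = T → T = T
((p ∧ (p ∨ p)) ∧ p) → (p → p) = T → T = T
¬(((p ∧ (p ∨ p)) ∧ p) → (p → p)) = ¬T = F
F ∉ {T, both}.

No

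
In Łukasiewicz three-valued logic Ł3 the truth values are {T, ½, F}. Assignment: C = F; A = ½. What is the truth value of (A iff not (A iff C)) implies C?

F

A iff C = ½ iff F = ½  [1 − |½−0|]
not (A iff C) = not ½ = ½
A iff not (A iff C) = ½ iff ½ = T
(A iff not (A iff C)) implies C = T implies F = F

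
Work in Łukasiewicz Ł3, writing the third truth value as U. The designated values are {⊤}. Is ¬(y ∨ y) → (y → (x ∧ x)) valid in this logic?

Yes

Every assignment of y, x over {⊤, U, ⊥} gives a value in {⊤}.
In particular, with y=U, x=U: ¬(y ∨ y) → (y → (x ∧ x)) = ⊤.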